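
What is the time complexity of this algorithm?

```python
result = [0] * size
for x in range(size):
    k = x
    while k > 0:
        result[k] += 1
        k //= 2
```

Time complexity: O(n log n).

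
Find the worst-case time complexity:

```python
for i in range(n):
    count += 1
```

Time complexity: O(n).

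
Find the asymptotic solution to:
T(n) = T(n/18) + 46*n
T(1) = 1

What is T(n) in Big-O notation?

Geometric series: 46*n*(1 + 1/18 + 1/18^2 + ...) = O(n). T(n) = O(n).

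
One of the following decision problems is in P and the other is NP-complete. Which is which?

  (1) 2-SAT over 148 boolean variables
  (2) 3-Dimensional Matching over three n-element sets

(1) is P: 2-SAT is solvable in linear time via implication-graph SCCs.
(2) is NP-complete: one of Karp's 21 NP-complete problems.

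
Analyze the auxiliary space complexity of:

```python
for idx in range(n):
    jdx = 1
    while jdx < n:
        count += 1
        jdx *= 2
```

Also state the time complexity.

Space complexity: O(1).
Only a constant amount of auxiliary storage is used; nothing grows with n.
Time complexity: O(n log n).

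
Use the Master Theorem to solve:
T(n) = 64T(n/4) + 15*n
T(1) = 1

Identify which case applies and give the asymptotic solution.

a=64, b=4, f(n)=15*n.
log_4(64) = 3 > 1.
Since f(n) = O(n^1) is polynomially smaller than n^3, Case 1 applies.
T(n) = Theta(n^3).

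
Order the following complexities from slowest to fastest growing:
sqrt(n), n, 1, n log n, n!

Ordered by growth rate: 1 < sqrt(n) < n < n log n < n!.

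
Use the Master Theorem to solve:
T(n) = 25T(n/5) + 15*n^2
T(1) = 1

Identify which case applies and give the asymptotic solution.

a=25, b=5, f(n)=15*n^2.
log_5(25) = 2, so n^(log_b(a)) = n^2.
f(n) = Theta(n^2), so Case 2 applies.
T(n) = Theta(n^2 log n).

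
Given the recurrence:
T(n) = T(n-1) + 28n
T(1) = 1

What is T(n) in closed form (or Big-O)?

Unrolling: T(n) = 1 + 28*(2 + 3 + ... + n) = 1 + 28*(n(n+1)/2 - 1) = O(n^2).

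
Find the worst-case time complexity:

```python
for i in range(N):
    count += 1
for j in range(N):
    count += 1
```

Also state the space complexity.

Time complexity: O(n).
Space complexity: O(1).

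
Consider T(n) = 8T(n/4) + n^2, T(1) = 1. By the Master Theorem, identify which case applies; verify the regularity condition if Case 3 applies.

a=8, b=4, f(n)=n^2.
log_4(8) = 1.5 < 2.
f(n) = Omega(n^(1.5+epsilon)) for some epsilon > 0, so Case 3 is the candidate.
Regularity: a*f(n/b) = 8*1*(n/4)^2 = (8/16)*1*n^2 <= c*f(n) with c = 8/16 < 1. Satisfied.
Case 3: T(n) = Theta(n^2).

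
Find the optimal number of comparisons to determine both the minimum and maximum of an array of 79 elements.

Naive approach: 156 comparisons (78 for max + 78 for min).
Optimal: Compare elements in pairs first (floor(n/2) = 39 comparisons), then find max among winners and min among losers (39 comparisons each).
Total: ceil(3n/2) - 2 = 117 comparisons. An adversary argument shows this is also a lower bound.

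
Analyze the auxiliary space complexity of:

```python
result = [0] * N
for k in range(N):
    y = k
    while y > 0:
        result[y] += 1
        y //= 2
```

Space complexity: O(n).
Auxiliary storage grows linearly with the input size n in the worst case.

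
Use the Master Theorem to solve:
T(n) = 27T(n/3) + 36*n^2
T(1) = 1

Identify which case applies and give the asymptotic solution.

a=27, b=3, f(n)=36*n^2.
log_3(27) = 3 > 2.
Since f(n) = O(n^2) is polynomially smaller than n^3, Case 1 applies.
T(n) = Theta(n^3).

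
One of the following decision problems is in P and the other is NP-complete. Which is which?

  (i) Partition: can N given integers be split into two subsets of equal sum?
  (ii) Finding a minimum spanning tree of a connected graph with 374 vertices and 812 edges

(i) is NP-complete: Subset Sum reduces to it (one of Karp's 21 NP-complete problems).
(ii) is P: Kruskal's / Prim's algorithms run in polynomial time.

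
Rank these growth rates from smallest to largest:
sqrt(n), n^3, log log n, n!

Ordered by growth rate: log log n < sqrt(n) < n^3 < n!.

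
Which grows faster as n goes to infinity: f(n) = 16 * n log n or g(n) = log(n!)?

f(n) = 16 * n log n and g(n) = log(n!) are Theta of each other: Stirling: log(n!) = n log n - n + O(log n) = Theta(n log n); the constant 16 doesn't change the Theta class.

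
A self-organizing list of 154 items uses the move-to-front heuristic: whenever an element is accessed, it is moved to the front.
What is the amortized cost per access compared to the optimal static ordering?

With potential Phi = number of inversions between the MTF list and the optimal static list (at most C(154,2)), each access has amortized cost at most 2 * (cost under optimal static ordering). This is the move-to-front 2-competitiveness result.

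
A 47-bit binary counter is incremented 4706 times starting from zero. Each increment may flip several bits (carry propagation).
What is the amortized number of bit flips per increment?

Bit i flips on every 2^i-th increment, so over 4706 increments bit i flips floor(4706/2^i) times. Summing over i: total flips < 2 * 4706. Amortized: < 2 = O(1) per increment.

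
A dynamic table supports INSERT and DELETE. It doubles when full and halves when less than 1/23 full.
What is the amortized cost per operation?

Using potential function Phi = |2*num_items - table_size| when load > 1/2, and Phi = table_size/2 - num_items otherwise. The gap of 1/23 vs 1/2 for shrinking prevents thrashing. Both insert and delete have O(1) amortized cost.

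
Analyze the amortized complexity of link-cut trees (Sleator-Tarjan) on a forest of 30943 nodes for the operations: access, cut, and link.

Link-cut trees represent the forest using splay trees over preferred paths. With potential Phi = sum over nodes of log(size of virtual subtree), each access on 30943 nodes is O(log 30943) = O(log n) amortized by the splay-tree access lemma. Cut and link are O(1) plus one access.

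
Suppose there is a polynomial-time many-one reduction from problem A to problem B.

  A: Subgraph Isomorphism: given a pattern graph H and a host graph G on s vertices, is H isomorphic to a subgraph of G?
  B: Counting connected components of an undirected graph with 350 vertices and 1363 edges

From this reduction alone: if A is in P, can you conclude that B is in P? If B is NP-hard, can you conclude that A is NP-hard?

A poly-time reduction A <=_p B transfers tractability DOWN (B easy => A easy) and hardness UP (A hard => B hard), not the reverse.
From A in P, the reduction alone does NOT give B in P: any problem in P trivially reduces to SAT, yet SAT is not known to be in P.
From B NP-hard, the reduction alone does NOT give A NP-hard: again, easy problems reduce to hard ones.
(Here in fact A is NP-complete and B is in P, so no such reduction is known -- its existence would imply P = NP; the analysis concerns only what the assumed reduction would or would not let you conclude.)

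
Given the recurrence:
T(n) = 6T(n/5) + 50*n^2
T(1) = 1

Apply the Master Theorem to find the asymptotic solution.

a=6, b=5, f(n)=50*n^2. log_5(6) = 1.113 < 2. Case 3: T(n) = O(n^2).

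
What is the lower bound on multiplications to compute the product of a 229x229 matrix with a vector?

A 229x229 matrix-vector product has 229 inner products of length 229. Output depends on all 229^2 = 52441 matrix entries. At least 52441 multiplications needed.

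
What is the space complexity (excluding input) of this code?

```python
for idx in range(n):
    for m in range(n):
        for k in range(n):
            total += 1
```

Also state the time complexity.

Space complexity: O(1).
Only a constant amount of auxiliary storage is used; nothing grows with n.
Time complexity: O(n^3).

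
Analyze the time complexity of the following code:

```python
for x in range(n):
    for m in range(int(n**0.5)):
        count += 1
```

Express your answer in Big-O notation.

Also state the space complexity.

Time complexity: O(n * sqrt(n)).
Space complexity: O(1).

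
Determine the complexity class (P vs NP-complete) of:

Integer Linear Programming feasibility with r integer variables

This problem is NP-complete: ILP feasibility is NP-complete (LP relaxation is in P).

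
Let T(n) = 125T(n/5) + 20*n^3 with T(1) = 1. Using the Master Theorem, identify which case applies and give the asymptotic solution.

a=125, b=5, f(n)=20*n^3.
log_5(125) = 3, so n^(log_b(a)) = n^3.
f(n) = Theta(n^3), so Case 2 applies.
T(n) = Theta(n^3 log n).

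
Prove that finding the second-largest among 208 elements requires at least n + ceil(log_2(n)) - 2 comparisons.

Lower bound (adversary): identifying the maximum requires 208-1 comparisons (each eliminates one candidate). Assign weight 1 to each element; on each comparison the adversary lets the heavier side win and gives it the loser's weight. The max ends with weight 208, but each comparison it wins at most doubles its weight, so the max must win >= ceil(log_2(208)) = 8 comparisons. The second-largest is one of those 8 direct losers to the max, and identifying which one is largest needs >= 8-1 further comparisons. Total >= 208-1 + 8-1 = 214.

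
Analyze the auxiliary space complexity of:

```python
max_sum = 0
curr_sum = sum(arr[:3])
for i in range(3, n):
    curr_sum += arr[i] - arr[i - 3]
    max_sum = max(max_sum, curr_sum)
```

Space complexity: O(1).
Only a constant amount of auxiliary storage is used; nothing grows with n.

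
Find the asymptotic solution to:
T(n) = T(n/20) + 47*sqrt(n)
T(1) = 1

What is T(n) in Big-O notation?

Each level contributes sqrt(n/20^k). Geometric series with ratio 1/sqrt(20) < 1 sums to O(sqrt(n)).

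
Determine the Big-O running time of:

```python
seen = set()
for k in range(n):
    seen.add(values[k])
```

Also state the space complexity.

Time complexity: O(n).
Space complexity: O(n).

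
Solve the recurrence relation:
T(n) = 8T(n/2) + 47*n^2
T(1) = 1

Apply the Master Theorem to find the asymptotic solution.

a=8, b=2, f(n)=47*n^2. log_2(8) = 3. Case 1 of Master Theorem: T(n) = O(n^3).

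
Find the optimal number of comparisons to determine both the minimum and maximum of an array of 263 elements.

Naive approach: 524 comparisons (262 for max + 262 for min).
Optimal: Compare elements in pairs first (floor(n/2) = 131 comparisons), then find max among winners and min among losers (131 comparisons each).
Total: ceil(3n/2) - 2 = 393 comparisons. An adversary argument shows this is also a lower bound.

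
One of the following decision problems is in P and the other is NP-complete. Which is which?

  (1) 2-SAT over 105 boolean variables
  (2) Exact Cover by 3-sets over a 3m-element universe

(1) is P: 2-SAT is solvable in linear time via implication-graph SCCs.
(2) is NP-complete: one of Karp's 21 NP-complete problems.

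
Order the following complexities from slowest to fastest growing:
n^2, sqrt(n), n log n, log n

Ordered by growth rate: log n < sqrt(n) < n log n < n^2.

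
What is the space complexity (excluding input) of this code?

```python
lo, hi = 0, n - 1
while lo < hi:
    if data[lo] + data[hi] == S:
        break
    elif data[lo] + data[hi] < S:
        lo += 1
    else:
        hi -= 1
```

Space complexity: O(1).
Only a constant amount of auxiliary storage is used; nothing grows with n.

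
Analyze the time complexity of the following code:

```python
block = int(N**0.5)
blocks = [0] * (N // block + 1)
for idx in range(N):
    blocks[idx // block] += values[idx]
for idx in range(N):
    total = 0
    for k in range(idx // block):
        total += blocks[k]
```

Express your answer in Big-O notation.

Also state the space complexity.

Time complexity: O(n * sqrt(n)).
Space complexity: O(sqrt(n)).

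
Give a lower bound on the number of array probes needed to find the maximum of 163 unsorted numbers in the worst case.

Adversary: any unprobed cell could hold a value larger than everything seen so far. If fewer than 163 cells are probed, the adversary places the max in an unprobed cell. So all 163 cells must be examined; together with 163-1 comparisons this is tight.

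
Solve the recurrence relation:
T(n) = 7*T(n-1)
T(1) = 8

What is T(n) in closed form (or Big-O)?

Each step multiplies by 7. T(n) = T(1)*7^(n-1) = 8*7^(n-1).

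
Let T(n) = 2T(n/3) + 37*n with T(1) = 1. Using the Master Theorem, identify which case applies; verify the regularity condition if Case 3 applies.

a=2, b=3, f(n)=37*n.
log_3(2) = 0.6309 < 1.
f(n) = Omega(n^(0.6309+epsilon)) for some epsilon > 0, so Case 3 is the candidate.
Regularity: a*f(n/b) = 2*37*(n/3)^1 = (2/3)*37*n^1 <= c*f(n) with c = 2/3 < 1. Satisfied.
Case 3: T(n) = Theta(n).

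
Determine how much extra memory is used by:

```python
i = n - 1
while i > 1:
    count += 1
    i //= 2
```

Space complexity: O(1).
Only a constant amount of auxiliary storage is used; nothing grows with n.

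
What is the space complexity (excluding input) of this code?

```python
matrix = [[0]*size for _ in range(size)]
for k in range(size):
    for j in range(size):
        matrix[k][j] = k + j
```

Space complexity: O(n^2).
A 2D structure of size n x n is allocated.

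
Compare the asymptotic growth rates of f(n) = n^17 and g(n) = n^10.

f(n) = n^17 grows faster: n^17/n^10 = n^7 -> infinity.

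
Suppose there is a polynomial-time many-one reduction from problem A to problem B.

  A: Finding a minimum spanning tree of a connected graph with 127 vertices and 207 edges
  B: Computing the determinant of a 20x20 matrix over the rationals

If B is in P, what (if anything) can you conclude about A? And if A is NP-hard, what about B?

A poly-time reduction A <=_p B means any A-instance can be transformed to a B-instance in poly time.
If B is in P: compose the reduction with B's poly-time algorithm to solve A in poly time, so A is in P.
If A is NP-hard: every NP problem reduces to A, which reduces to B; composing reductions, every NP problem reduces to B, so B is NP-hard.
(Here in fact A is P and B is P.)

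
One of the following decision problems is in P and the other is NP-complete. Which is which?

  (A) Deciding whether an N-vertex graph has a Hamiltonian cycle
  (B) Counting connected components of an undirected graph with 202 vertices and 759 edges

(A) is NP-complete: one of Karp's 21 NP-complete problems.
(B) is P: BFS/DFS visits each vertex and edge once: O(V+E).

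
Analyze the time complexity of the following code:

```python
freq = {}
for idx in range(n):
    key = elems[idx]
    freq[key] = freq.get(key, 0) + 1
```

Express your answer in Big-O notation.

Time complexity: O(n).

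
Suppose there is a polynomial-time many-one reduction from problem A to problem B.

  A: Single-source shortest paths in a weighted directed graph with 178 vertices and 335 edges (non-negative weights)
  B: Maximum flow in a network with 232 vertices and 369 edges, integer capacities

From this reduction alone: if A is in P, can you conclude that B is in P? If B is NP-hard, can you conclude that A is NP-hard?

A poly-time reduction A <=_p B transfers tractability DOWN (B easy => A easy) and hardness UP (A hard => B hard), not the reverse.
From A in P, the reduction alone does NOT give B in P: any problem in P trivially reduces to SAT, yet SAT is not known to be in P.
From B NP-hard, the reduction alone does NOT give A NP-hard: again, easy problems reduce to hard ones.
(Here in fact A is P and B is P.)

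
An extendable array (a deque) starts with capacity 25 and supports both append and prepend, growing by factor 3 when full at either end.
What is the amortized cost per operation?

Growth at either end copies all elements; capacities form a geometric sequence with ratio 3, so total copy cost over n operations is O(n) (two geometric series). Amortized O(1).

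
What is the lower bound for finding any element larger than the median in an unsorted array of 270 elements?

To find an element larger than the median of 270 elements, we must see Omega(n) elements. Without seeing enough elements, an adversary can make any unseen element the median.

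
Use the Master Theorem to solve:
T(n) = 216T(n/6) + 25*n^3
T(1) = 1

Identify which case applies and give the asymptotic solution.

a=216, b=6, f(n)=25*n^3.
log_6(216) = 3, so n^(log_b(a)) = n^3.
f(n) = Theta(n^3), so Case 2 applies.
T(n) = Theta(n^3 log n).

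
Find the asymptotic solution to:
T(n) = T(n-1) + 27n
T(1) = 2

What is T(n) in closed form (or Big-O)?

Unrolling: T(n) = 2 + 27*(2 + 3 + ... + n) = 2 + 27*(n(n+1)/2 - 1) = O(n^2).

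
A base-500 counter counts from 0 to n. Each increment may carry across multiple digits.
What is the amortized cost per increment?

Digit at position i changes every 500^i increments. Total digit changes over n increments: n * 500/(500-1) = O(n). Amortized: O(1).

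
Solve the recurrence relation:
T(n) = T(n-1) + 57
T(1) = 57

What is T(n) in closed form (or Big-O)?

Unrolling: T(n) = T(n-1) + 57 = T(n-2) + 2*57 = ... = T(1) + (n-1)*57 = 57 + (n-1)*57 = 57n.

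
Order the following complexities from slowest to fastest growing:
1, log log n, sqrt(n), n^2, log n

Ordered by growth rate: 1 < log log n < log n < sqrt(n) < n^2.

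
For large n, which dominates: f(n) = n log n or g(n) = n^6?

g(n) = n^6 grows faster: n^6 / (n log n) = n^5/log n -> infinity.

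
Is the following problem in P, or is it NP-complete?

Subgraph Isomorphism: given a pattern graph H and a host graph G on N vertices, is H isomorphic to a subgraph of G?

This problem is NP-complete: generalizes Clique and Hamiltonian Path (pattern size is part of the input).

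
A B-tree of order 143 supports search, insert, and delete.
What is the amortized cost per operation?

B-tree of order 143 has height O(log_143 n). Each operation traverses the tree height. Splits during insert and merges during delete are O(1) each and occur at most once per level. Total cost per operation: O(log_143 n).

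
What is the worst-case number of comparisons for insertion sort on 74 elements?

Insertion sort on reverse-sorted input: 1 + 2 + ... + (74-1) = 2701 comparisons.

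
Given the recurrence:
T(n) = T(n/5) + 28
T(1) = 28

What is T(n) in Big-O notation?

Each step divides n by 5 and adds 28. After log_5(n) steps, T(n) = O(log n).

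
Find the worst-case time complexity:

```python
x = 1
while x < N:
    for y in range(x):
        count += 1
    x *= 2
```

Time complexity: O(n).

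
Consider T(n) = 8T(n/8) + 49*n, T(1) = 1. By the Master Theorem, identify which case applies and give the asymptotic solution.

a=8, b=8, f(n)=49*n.
log_8(8) = 1, so n^(log_b(a)) = n.
f(n) = Theta(n), so Case 2 applies.
T(n) = Theta(n log n).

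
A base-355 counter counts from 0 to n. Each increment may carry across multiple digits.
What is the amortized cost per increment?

Digit at position i changes every 355^i increments. Total digit changes over n increments: n * 355/(355-1) = O(n). Amortized: O(1).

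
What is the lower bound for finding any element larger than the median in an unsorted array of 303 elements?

To find an element larger than the median of 303 elements, we must see Omega(n) elements. Without seeing enough elements, an adversary can make any unseen element the median.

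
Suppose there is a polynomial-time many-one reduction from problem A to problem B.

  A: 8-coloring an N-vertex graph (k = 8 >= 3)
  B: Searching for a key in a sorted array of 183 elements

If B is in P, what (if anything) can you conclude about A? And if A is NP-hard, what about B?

A poly-time reduction A <=_p B means any A-instance can be transformed to a B-instance in poly time.
If B is in P: compose the reduction with B's poly-time algorithm to solve A in poly time, so A is in P.
If A is NP-hard: every NP problem reduces to A, which reduces to B; composing reductions, every NP problem reduces to B, so B is NP-hard.
(Here in fact A is NP-complete and B is in P, so no such reduction is known -- its existence would imply P = NP; the analysis concerns only what the assumed reduction would or would not let you conclude.)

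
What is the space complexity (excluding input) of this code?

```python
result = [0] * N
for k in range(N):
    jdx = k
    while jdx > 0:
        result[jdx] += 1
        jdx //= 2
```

Space complexity: O(n).
Auxiliary storage grows linearly with the input size n in the worst case.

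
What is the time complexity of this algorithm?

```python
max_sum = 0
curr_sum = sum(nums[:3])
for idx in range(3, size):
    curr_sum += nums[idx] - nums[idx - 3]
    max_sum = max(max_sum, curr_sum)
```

Time complexity: O(n).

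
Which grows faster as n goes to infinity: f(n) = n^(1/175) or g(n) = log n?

f(n) = n^(1/175) grows faster: any positive power of n dominates log n.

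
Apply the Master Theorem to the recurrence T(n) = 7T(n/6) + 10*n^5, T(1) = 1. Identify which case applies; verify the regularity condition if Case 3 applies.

a=7, b=6, f(n)=10*n^5.
log_6(7) = 1.086 < 5.
f(n) = Omega(n^(1.086+epsilon)) for some epsilon > 0, so Case 3 is the candidate.
Regularity: a*f(n/b) = 7*10*(n/6)^5 = (7/7776)*10*n^5 <= c*f(n) with c = 7/7776 < 1. Satisfied.
Case 3: T(n) = Theta(n^5).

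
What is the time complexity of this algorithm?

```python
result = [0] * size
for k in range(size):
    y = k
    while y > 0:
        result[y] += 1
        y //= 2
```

Time complexity: O(n log n).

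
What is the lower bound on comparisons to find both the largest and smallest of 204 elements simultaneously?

Pair elements first (floor(204/2) comparisons), then find max among winners and min among losers. Total: ceil(3*204/2) - 2 = 304 comparisons.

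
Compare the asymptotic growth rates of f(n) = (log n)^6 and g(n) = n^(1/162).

g(n) = n^(1/162) grows faster: any positive power of n dominates any polylog.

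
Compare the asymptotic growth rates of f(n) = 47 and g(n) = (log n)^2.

g(n) = (log n)^2 grows faster: any unbounded function dominates a constant.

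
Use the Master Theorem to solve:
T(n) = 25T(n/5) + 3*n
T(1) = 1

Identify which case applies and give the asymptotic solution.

a=25, b=5, f(n)=3*n.
log_5(25) = 2 > 1.
Since f(n) = O(n^1) is polynomially smaller than n^2, Case 1 applies.
T(n) = Theta(n^2).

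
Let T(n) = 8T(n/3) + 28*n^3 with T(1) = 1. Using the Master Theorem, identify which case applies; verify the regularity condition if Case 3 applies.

a=8, b=3, f(n)=28*n^3.
log_3(8) = 1.893 < 3.
f(n) = Omega(n^(1.893+epsilon)) for some epsilon > 0, so Case 3 is the candidate.
Regularity: a*f(n/b) = 8*28*(n/3)^3 = (8/27)*28*n^3 <= c*f(n) with c = 8/27 < 1. Satisfied.
Case 3: T(n) = Theta(n^3).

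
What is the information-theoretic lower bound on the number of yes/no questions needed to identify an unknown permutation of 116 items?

There are 116! = 33931086844518982011982560935885732032396635556994207701963662088123265314176330336254535971207181169698868584991941607780111073928236261199604691797570505851011072000000000000000000000000000 permutations. Each yes/no question gives at most 1 bit, so at least ceil(log_2(33931086844518982011982560935885732032396635556994207701963662088123265314176330336254535971207181169698868584991941607780111073928236261199604691797570505851011072000000000000000000000000000)) = 633 questions are needed.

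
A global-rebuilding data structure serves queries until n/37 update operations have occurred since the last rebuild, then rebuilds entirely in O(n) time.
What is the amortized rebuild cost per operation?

The O(n) rebuild is triggered by n/37 operations, so each contributes O(n)/(n/37) = O(37) = O(1) to the rebuild cost.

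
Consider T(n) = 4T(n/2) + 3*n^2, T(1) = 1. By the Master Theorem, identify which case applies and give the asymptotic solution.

a=4, b=2, f(n)=3*n^2.
log_2(4) = 2, so n^(log_b(a)) = n^2.
f(n) = Theta(n^2), so Case 2 applies.
T(n) = Theta(n^2 log n).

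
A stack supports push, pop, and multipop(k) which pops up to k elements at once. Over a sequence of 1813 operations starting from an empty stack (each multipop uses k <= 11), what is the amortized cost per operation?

Each element is pushed exactly once and popped at most once (whether by pop or as part of a multipop). So the total number of individual pops over the whole sequence is at most the number of pushes, which is at most 1813. Total work <= 2 * 1813, hence O(1) amortized per operation.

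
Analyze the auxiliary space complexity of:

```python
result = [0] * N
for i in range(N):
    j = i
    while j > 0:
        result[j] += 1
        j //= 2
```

Space complexity: O(n).
Auxiliary storage grows linearly with the input size n in the worst case.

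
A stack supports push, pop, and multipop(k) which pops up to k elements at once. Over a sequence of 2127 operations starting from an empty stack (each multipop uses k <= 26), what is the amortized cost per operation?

Each element is pushed exactly once and popped at most once (whether by pop or as part of a multipop). So the total number of individual pops over the whole sequence is at most the number of pushes, which is at most 2127. Total work <= 2 * 2127, hence O(1) amortized per operation.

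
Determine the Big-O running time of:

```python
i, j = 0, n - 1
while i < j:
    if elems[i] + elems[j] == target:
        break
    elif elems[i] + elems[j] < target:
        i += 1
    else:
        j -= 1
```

Time complexity: O(n).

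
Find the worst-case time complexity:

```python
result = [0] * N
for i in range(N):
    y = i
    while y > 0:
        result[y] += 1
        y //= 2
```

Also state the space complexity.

Time complexity: O(n log n).
Space complexity: O(n).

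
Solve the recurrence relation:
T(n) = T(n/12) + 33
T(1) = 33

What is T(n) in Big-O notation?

Each step divides n by 12 and adds 33. After log_12(n) steps, T(n) = O(log n).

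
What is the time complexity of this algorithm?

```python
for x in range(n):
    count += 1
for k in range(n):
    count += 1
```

Time complexity: O(n).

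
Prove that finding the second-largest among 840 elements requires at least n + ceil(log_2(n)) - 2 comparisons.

Lower bound (adversary): identifying the maximum requires 840-1 comparisons (each eliminates one candidate). Assign weight 1 to each element; on each comparison the adversary lets the heavier side win and gives it the loser's weight. The max ends with weight 840, but each comparison it wins at most doubles its weight, so the max must win >= ceil(log_2(840)) = 10 comparisons. The second-largest is one of those 10 direct losers to the max, and identifying which one is largest needs >= 10-1 further comparisons. Total >= 840-1 + 10-1 = 848.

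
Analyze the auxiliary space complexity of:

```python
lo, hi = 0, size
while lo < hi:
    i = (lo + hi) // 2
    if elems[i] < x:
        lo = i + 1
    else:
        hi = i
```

Space complexity: O(1).
Only a constant amount of auxiliary storage is used; nothing grows with n.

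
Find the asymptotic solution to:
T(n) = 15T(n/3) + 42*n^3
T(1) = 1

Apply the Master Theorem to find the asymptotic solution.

a=15, b=3, f(n)=42*n^3. log_3(15) = 2.465 < 3. Case 3: T(n) = O(n^3).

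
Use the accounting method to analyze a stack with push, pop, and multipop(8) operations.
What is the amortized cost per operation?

Assign 2 credits per push (1 for the push, 1 saved for a future pop). Each pop or element popped by multipop(8) uses 1 saved credit. Total credits never go negative, so amortized cost is O(1).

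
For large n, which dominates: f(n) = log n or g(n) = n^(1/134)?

g(n) = n^(1/134) grows faster: any positive power of n dominates log n.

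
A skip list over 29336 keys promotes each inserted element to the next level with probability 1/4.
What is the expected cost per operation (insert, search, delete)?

Expected number of levels is O(log_4(29336)) = O(log n). A search visits O(1) expected nodes per level over O(log n) levels. Insert/delete are a search plus O(1) pointer updates per level. Expected O(log n) per operation.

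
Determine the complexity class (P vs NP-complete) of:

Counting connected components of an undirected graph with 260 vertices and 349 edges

This problem is in P: BFS/DFS visits each vertex and edge once: O(V+E).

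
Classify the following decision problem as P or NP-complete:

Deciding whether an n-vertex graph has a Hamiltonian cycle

This problem is NP-complete: one of Karp's 21 NP-complete problems.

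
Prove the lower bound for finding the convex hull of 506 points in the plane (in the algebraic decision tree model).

Reduction from sorting: given 506 numbers x_1,...,x_{506}, map x_i to the point (x_i, x_i^2) on the parabola y = x^2. All points are on the convex hull, and walking the hull gives them in sorted x-order. Since sorting requires Omega(n log n), so does planar convex hull.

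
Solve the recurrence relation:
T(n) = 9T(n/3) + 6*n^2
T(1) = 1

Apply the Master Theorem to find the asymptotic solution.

a=9, b=3, f(n)=6*n^2. log_3(9) = 2. Case 2: T(n) = O(n^2 log n).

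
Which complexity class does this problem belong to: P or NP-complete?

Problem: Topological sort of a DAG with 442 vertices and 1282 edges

This problem is in P: DFS-based topological sort runs in O(V+E).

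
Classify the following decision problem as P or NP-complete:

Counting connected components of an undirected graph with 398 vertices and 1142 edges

This problem is in P: BFS/DFS visits each vertex and edge once: O(V+E).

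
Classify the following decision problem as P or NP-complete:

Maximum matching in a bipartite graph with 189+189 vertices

This problem is in P: Hopcroft-Karp runs in O(E sqrt(V)).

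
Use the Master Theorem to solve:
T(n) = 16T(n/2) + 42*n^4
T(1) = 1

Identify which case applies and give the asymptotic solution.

a=16, b=2, f(n)=42*n^4.
log_2(16) = 4, so n^(log_b(a)) = n^4.
f(n) = Theta(n^4), so Case 2 applies.
T(n) = Theta(n^4 log n).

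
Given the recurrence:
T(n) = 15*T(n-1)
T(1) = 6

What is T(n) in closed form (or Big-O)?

Each step multiplies by 15. T(n) = T(1)*15^(n-1) = 6*15^(n-1).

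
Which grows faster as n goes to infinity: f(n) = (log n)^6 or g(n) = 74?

f(n) = (log n)^6 grows faster: any unbounded function dominates a constant.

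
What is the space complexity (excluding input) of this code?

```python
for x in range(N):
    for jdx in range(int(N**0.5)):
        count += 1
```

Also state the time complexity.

Space complexity: O(1).
Only a constant amount of auxiliary storage is used; nothing grows with n.
Time complexity: O(n * sqrt(n)).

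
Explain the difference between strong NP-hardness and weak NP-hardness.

A problem is strongly NP-hard if it remains NP-hard even when all numbers in the input are bounded by a polynomial in the input length. A weakly NP-hard problem admits a pseudopolynomial algorithm. Subset Sum is weakly NP-hard (has O(nW) DP). 3-SAT is strongly NP-hard (no numeric parameters).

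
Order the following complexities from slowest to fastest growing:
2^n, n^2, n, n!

Ordered by growth rate: n < n^2 < 2^n < n!.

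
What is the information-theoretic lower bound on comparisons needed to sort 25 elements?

There are 25! = 15511210043330985984000000 possible orderings. Each comparison gives 1 bit. We need at least ceil(log_2(15511210043330985984000000)) = 84 comparisons.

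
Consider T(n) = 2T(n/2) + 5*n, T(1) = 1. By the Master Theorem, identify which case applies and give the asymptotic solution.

a=2, b=2, f(n)=5*n.
log_2(2) = 1, so n^(log_b(a)) = n.
f(n) = Theta(n), so Case 2 applies.
T(n) = Theta(n log n).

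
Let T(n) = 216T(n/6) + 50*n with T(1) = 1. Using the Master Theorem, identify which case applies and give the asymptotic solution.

a=216, b=6, f(n)=50*n.
log_6(216) = 3 > 1.
Since f(n) = O(n^1) is polynomially smaller than n^3, Case 1 applies.
T(n) = Theta(n^3).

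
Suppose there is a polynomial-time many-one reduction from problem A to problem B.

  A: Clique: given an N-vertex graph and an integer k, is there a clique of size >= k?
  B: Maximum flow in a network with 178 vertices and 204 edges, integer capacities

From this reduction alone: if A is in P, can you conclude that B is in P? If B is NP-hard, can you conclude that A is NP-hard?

A poly-time reduction A <=_p B transfers tractability DOWN (B easy => A easy) and hardness UP (A hard => B hard), not the reverse.
From A in P, the reduction alone does NOT give B in P: any problem in P trivially reduces to SAT, yet SAT is not known to be in P.
From B NP-hard, the reduction alone does NOT give A NP-hard: again, easy problems reduce to hard ones.
(Here in fact A is NP-complete and B is in P, so no such reduction is known -- its existence would imply P = NP; the analysis concerns only what the assumed reduction would or would not let you conclude.)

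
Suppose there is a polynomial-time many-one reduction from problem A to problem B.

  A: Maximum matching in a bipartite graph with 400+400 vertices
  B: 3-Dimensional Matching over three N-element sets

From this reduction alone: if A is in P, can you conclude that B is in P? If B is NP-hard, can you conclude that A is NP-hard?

A poly-time reduction A <=_p B transfers tractability DOWN (B easy => A easy) and hardness UP (A hard => B hard), not the reverse.
From A in P, the reduction alone does NOT give B in P: any problem in P trivially reduces to SAT, yet SAT is not known to be in P.
From B NP-hard, the reduction alone does NOT give A NP-hard: again, easy problems reduce to hard ones.
(Here in fact A is P and B is NP-complete.)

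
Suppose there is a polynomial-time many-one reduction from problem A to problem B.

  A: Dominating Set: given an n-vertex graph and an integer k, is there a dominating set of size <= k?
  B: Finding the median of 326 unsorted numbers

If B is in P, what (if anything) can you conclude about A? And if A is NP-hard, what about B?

A poly-time reduction A <=_p B means any A-instance can be transformed to a B-instance in poly time.
If B is in P: compose the reduction with B's poly-time algorithm to solve A in poly time, so A is in P.
If A is NP-hard: every NP problem reduces to A, which reduces to B; composing reductions, every NP problem reduces to B, so B is NP-hard.
(Here in fact A is NP-complete and B is in P, so no such reduction is known -- its existence would imply P = NP; the analysis concerns only what the assumed reduction would or would not let you conclude.)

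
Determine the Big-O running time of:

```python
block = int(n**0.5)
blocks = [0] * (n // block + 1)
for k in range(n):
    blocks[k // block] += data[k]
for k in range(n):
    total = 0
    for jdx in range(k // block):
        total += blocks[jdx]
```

Time complexity: O(n * sqrt(n)).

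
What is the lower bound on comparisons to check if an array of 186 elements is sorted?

To verify 186 elements are sorted, we must compare each consecutive pair. Skipping any pair allows an adversary to swap them. Therefore 185 comparisons are necessary and sufficient.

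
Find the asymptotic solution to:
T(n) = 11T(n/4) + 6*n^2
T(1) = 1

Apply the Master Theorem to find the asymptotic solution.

a=11, b=4, f(n)=6*n^2. log_4(11) = 1.73 < 2. Case 3: T(n) = O(n^2).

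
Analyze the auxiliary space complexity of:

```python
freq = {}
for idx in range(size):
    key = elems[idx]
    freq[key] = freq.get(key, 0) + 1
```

Space complexity: O(n).
Auxiliary storage grows linearly with the input size n in the worst case.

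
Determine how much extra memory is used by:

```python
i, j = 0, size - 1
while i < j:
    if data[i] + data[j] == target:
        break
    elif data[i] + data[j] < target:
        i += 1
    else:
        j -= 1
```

Space complexity: O(1).
Only a constant amount of auxiliary storage is used; nothing grows with n.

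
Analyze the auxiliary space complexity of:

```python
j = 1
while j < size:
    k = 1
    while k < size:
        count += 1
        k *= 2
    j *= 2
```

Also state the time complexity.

Space complexity: O(1).
Only a constant amount of auxiliary storage is used; nothing grows with n.
Time complexity: O(log^2 n).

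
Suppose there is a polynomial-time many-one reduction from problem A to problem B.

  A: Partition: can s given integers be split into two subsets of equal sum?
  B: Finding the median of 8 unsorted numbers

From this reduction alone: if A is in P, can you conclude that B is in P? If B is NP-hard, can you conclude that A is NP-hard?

A poly-time reduction A <=_p B transfers tractability DOWN (B easy => A easy) and hardness UP (A hard => B hard), not the reverse.
From A in P, the reduction alone does NOT give B in P: any problem in P trivially reduces to SAT, yet SAT is not known to be in P.
From B NP-hard, the reduction alone does NOT give A NP-hard: again, easy problems reduce to hard ones.
(Here in fact A is NP-complete and B is in P, so no such reduction is known -- its existence would imply P = NP; the analysis concerns only what the assumed reduction would or would not let you conclude.)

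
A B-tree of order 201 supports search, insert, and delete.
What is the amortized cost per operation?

B-tree of order 201 has height O(log_201 n). Each operation traverses the tree height. Splits during insert and merges during delete are O(1) each and occur at most once per level. Total cost per operation: O(log_201 n).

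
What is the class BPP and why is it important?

BPP (Bounded-error Probabilistic Polynomial time) is the class of problems solvable by a randomized algorithm in polynomial time with error probability at most 1/3. BPP contains P and is contained in PSPACE. It is widely conjectured that P = BPP, meaning randomness does not help for decision problems.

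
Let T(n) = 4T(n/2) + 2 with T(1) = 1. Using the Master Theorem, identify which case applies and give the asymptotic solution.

a=4, b=2, f(n)=2.
log_2(4) = 2 > 0.
Since f(n) = O(n^0) is polynomially smaller than n^2, Case 1 applies.
T(n) = Theta(n^2).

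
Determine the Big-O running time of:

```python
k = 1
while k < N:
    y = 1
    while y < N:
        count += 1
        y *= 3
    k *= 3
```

Time complexity: O(log^2 n).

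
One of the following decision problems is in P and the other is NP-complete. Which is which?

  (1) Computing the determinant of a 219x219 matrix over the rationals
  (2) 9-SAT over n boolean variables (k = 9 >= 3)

(1) is P: Gaussian elimination runs in O(n^3).
(2) is NP-complete: 3-SAT is NP-complete (Cook-Levin); k-SAT for k>=3 reduces from 3-SAT.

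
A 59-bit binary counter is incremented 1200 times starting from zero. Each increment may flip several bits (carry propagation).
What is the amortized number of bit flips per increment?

Bit i flips on every 2^i-th increment, so over 1200 increments bit i flips floor(1200/2^i) times. Summing over i: total flips < 2 * 1200. Amortized: < 2 = O(1) per increment.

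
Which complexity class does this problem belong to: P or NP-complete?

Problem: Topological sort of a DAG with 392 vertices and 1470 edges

This problem is in P: DFS-based topological sort runs in O(V+E).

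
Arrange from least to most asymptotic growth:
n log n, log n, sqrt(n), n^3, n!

Ordered by growth rate: log n < sqrt(n) < n log n < n^3 < n!.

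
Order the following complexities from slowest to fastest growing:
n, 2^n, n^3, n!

Ordered by growth rate: n < n^3 < 2^n < n!.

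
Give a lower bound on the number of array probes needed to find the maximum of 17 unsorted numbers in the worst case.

Adversary: any unprobed cell could hold a value larger than everything seen so far. If fewer than 17 cells are probed, the adversary places the max in an unprobed cell. So all 17 cells must be examined; together with 17-1 comparisons this is tight.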